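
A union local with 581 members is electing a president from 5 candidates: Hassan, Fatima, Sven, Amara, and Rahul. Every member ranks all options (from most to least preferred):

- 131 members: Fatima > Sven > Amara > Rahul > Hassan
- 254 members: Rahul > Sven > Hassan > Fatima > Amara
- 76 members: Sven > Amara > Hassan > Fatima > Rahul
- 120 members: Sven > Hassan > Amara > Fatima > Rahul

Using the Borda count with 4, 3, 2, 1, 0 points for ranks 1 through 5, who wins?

Hassan: 131·0 + 254·2 + 76·2 + 120·3 = 1020
Fatima: 131·4 + 254·1 + 76·1 + 120·1 = 974
Sven: 131·3 + 254·3 + 76·4 + 120·4 = 1939
Amara: 131·2 + 254·0 + 76·3 + 120·2 = 730
Rahul: 131·1 + 254·4 + 76·0 + 120·0 = 1147
Sven has the highest Borda score (1939).

Sven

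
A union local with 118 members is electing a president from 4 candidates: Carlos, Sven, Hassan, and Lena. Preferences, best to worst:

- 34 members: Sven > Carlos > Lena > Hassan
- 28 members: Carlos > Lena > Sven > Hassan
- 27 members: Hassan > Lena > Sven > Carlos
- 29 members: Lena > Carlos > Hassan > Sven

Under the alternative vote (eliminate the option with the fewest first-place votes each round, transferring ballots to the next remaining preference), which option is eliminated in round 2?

Round 1: Carlos 28, Sven 34, Hassan 27, Lena 29. Eliminate Hassan.
Round 2: Carlos 28, Sven 34, Lena 56. Eliminate Carlos.

Carlos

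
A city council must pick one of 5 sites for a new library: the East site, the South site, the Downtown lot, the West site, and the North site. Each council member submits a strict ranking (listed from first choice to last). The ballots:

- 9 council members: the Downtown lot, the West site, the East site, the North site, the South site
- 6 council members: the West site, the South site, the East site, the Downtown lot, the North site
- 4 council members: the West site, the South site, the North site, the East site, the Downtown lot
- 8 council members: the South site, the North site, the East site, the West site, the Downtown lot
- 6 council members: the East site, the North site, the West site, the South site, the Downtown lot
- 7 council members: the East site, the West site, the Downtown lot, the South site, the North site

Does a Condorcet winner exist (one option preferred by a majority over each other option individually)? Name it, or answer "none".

the East site vs the South site: 22–18 for the East site.
the East site vs the Downtown lot: 31–9 for the East site.
the East site vs the West site: 21–19 for the East site.
the East site vs the North site: 28–12 for the East site.
the East site beats every other option head-to-head.

the East site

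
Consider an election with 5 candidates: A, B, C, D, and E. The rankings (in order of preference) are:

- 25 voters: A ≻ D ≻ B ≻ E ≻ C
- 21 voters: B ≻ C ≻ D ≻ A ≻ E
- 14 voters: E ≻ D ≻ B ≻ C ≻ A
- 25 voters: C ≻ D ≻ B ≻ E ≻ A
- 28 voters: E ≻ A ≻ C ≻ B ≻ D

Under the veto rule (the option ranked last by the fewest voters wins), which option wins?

B

Last-place votes: A 39, B 0, C 25, D 28, E 21.
B is ranked last by the fewest voters, so B wins.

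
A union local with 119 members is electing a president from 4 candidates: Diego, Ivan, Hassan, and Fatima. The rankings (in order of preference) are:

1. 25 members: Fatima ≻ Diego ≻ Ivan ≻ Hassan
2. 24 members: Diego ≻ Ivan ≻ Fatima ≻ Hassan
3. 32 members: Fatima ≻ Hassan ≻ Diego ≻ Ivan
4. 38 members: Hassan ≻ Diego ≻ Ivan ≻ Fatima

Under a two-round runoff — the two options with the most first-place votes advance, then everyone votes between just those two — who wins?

Round 1 first-place votes: Diego 24, Ivan 0, Hassan 38, Fatima 57.
Fatima and Hassan advance.
Runoff: Fatima is preferred to Hassan by 81 voters; Hassan by 38.
Fatima wins the runoff.

Fatima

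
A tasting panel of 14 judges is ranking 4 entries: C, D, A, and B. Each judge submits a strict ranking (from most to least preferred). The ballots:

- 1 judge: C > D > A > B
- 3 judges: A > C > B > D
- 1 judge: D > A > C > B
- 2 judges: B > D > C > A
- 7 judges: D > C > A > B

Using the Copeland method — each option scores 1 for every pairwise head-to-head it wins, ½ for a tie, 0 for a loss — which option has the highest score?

C: beats A and B; loses to D → score 2.
D: beats C, A, and B → score 3.
A: beats B; loses to C and D → score 1.
B: loses to C, D, and A → score 0.
D has the best pairwise record.

D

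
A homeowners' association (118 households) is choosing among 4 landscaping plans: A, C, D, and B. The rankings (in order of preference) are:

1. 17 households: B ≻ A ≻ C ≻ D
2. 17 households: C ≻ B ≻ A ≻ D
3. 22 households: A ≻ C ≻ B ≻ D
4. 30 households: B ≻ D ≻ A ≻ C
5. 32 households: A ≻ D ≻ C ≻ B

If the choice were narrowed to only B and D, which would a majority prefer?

B

Voters preferring B to D: 86; preferring D to B: 32.
B wins the head-to-head.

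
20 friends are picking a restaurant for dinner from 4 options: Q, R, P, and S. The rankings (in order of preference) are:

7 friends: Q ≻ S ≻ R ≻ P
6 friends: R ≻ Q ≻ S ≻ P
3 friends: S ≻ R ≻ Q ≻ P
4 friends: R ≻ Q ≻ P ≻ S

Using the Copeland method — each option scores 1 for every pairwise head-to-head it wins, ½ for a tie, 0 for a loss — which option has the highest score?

Q: beats P and S; loses to R → score 2.
R: beats Q and P; ties S → score 2.5.
P: loses to Q, R, and S → score 0.
S: beats P; ties R; loses to Q → score 1.5.
R has the best pairwise record.

R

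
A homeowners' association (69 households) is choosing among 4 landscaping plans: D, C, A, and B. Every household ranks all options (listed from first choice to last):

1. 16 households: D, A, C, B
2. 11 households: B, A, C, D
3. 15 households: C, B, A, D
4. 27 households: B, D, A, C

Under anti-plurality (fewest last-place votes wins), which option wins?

Last-place votes: D 26, C 27, A 0, B 16.
A is ranked last by the fewest voters, so A wins.

A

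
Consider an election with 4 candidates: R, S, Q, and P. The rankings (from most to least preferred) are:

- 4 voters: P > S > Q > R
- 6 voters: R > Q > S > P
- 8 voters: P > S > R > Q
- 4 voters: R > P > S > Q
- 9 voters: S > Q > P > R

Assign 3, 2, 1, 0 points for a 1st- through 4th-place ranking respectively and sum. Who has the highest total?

S

R: 4·0 + 6·3 + 8·1 + 4·3 + 9·0 = 38
S: 4·2 + 6·1 + 8·2 + 4·1 + 9·3 = 61
Q: 4·1 + 6·2 + 8·0 + 4·0 + 9·2 = 34
P: 4·3 + 6·0 + 8·3 + 4·2 + 9·1 = 53
S has the highest Borda score (61).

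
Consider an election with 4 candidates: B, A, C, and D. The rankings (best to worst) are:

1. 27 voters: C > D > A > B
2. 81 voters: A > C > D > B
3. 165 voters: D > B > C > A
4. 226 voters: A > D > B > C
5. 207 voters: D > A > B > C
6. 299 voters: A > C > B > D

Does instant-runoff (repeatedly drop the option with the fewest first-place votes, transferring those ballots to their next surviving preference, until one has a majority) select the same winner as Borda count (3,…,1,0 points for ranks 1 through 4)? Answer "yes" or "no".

Instant-runoff — R1 B 0, A 606, C 27, D 372 (A winner). Winner: A.
Borda — scores: B 1062, A 2259, C 1006, D 1703. Winner: A.
The two methods agree.

yes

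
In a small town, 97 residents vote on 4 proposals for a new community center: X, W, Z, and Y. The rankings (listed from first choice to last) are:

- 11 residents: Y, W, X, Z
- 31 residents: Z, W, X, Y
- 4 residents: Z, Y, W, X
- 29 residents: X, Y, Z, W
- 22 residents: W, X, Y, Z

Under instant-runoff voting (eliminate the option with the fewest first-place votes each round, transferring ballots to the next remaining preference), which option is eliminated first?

Y

Round 1: X 29, W 22, Z 35, Y 11. Eliminate Y.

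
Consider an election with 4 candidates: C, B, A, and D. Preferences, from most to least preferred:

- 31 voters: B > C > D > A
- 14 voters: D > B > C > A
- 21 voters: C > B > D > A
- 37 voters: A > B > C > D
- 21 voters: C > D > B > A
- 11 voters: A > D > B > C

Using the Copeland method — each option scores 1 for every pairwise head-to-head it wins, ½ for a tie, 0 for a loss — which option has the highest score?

B

C: beats A and D; loses to B → score 2.
B: beats C, A, and D → score 3.
A: loses to C, B, and D → score 0.
D: beats A; loses to C and B → score 1.
B has the best pairwise record.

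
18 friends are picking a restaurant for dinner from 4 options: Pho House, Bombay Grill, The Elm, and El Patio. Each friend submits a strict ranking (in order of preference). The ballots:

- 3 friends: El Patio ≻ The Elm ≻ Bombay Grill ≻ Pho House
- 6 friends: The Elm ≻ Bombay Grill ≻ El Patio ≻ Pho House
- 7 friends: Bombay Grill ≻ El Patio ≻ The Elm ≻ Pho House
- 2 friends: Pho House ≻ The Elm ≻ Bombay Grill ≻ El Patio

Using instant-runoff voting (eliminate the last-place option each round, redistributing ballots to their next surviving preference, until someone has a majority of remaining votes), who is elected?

The Elm

Round 1: Pho House 2, Bombay Grill 7, The Elm 6, El Patio 3. Eliminate Pho House.
Round 2: Bombay Grill 7, The Elm 8, El Patio 3. Eliminate El Patio.
Round 3: Bombay Grill 7, The Elm 11. The Elm has a majority.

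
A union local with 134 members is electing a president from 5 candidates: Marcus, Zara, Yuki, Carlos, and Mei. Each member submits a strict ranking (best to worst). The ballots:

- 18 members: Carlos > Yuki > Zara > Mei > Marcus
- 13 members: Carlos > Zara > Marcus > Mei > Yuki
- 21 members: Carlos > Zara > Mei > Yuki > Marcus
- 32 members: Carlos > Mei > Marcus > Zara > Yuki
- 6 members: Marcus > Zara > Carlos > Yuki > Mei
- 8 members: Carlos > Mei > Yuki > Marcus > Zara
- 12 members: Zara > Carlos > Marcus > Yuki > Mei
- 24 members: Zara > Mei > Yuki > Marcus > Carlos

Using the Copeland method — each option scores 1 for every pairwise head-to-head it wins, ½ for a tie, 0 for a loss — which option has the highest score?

Carlos

Marcus: loses to Zara, Yuki, Carlos, and Mei → score 0.
Zara: beats Marcus, Yuki, and Mei; loses to Carlos → score 3.
Yuki: beats Marcus; loses to Zara, Carlos, and Mei → score 1.
Carlos: beats Marcus, Zara, Yuki, and Mei → score 4.
Mei: beats Marcus and Yuki; loses to Zara and Carlos → score 2.
Carlos has the best pairwise record.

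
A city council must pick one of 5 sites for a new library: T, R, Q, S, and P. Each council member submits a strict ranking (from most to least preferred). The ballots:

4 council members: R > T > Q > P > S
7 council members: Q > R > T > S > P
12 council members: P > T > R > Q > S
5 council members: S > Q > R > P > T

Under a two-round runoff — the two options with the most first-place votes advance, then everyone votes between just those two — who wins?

Round 1 first-place votes: T 0, R 4, Q 7, S 5, P 12.
P and Q advance.
Runoff: P is preferred to Q by 12 voters; Q by 16.
Q wins the runoff.

Q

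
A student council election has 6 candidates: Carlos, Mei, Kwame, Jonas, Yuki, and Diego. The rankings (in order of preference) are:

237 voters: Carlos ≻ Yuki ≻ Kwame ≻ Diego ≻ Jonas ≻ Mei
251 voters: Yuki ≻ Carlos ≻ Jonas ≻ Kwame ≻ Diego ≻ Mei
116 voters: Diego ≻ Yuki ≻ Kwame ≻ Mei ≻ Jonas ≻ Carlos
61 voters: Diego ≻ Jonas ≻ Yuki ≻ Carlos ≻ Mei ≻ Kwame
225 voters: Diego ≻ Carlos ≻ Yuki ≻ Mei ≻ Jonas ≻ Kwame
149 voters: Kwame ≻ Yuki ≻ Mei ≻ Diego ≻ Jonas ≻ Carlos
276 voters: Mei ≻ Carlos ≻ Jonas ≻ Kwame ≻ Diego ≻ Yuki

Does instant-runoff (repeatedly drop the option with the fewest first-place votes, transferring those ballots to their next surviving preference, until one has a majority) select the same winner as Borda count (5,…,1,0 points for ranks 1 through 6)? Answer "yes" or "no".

no

Instant-runoff — R1 Carlos 237, Mei 276, Kwame 149, Jonas 0, Yuki 251, Diego 402 (Jonas out); R2 Carlos 237, Mei 276, Kwame 149, Yuki 251, Diego 402 (Kwame out); R3 Carlos 237, Mei 276, Yuki 400, Diego 402 (Carlos out); R4 Mei 276, Yuki 637, Diego 402 (Mei out); R5 Yuki 637, Diego 678 (Diego winner). Winner: Diego.
Borda — scores: Carlos 4315, Mei 2570, Kwame 2858, Jonas 2552, Yuki 4121, Diego 3309. Winner: Carlos.
The two methods disagree.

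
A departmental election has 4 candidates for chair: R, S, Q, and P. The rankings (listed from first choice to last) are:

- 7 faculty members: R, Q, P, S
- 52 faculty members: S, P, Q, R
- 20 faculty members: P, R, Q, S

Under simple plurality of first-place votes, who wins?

S

First-place votes: R 7, S 52, Q 0, P 20.
S has the most first-place votes.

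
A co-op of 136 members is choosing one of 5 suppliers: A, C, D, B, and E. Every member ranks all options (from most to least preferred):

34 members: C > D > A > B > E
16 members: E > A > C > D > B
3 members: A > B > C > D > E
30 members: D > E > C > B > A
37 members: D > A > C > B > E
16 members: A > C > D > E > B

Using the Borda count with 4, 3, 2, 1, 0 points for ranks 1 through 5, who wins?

D

A: 34·2 + 16·3 + 3·4 + 30·0 + 37·3 + 16·4 = 303
C: 34·4 + 16·2 + 3·2 + 30·2 + 37·2 + 16·3 = 356
D: 34·3 + 16·1 + 3·1 + 30·4 + 37·4 + 16·2 = 421
B: 34·1 + 16·0 + 3·3 + 30·1 + 37·1 + 16·0 = 110
E: 34·0 + 16·4 + 3·0 + 30·3 + 37·0 + 16·1 = 170
D has the highest Borda score (421).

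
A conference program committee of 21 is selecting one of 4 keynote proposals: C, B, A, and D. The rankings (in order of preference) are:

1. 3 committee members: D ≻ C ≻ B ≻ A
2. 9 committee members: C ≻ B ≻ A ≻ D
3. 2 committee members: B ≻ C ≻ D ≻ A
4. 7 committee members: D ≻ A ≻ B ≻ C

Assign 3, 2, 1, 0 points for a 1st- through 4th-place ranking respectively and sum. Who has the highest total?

C: 3·2 + 9·3 + 2·2 + 7·0 = 37
B: 3·1 + 9·2 + 2·3 + 7·1 = 34
A: 3·0 + 9·1 + 2·0 + 7·2 = 23
D: 3·3 + 9·0 + 2·1 + 7·3 = 32
C has the highest Borda score (37).

C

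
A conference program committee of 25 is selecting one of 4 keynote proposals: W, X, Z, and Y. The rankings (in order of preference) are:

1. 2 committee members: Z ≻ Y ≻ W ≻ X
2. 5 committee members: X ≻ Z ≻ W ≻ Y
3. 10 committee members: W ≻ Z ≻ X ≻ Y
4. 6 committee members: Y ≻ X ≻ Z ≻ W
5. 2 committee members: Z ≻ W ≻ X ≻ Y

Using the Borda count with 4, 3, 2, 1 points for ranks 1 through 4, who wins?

W: 2·2 + 5·2 + 10·4 + 6·1 + 2·3 = 66
X: 2·1 + 5·4 + 10·2 + 6·3 + 2·2 = 64
Z: 2·4 + 5·3 + 10·3 + 6·2 + 2·4 = 73
Y: 2·3 + 5·1 + 10·1 + 6·4 + 2·1 = 47
Z has the highest Borda score (73).

Z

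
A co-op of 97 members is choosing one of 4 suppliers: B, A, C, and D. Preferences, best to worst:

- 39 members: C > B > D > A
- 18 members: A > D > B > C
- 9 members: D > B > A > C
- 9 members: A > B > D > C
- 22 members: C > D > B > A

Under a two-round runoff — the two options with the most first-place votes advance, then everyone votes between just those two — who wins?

C

Round 1 first-place votes: B 0, A 27, C 61, D 9.
C and A advance.
Runoff: C is preferred to A by 61 voters; A by 36.
C wins the runoff.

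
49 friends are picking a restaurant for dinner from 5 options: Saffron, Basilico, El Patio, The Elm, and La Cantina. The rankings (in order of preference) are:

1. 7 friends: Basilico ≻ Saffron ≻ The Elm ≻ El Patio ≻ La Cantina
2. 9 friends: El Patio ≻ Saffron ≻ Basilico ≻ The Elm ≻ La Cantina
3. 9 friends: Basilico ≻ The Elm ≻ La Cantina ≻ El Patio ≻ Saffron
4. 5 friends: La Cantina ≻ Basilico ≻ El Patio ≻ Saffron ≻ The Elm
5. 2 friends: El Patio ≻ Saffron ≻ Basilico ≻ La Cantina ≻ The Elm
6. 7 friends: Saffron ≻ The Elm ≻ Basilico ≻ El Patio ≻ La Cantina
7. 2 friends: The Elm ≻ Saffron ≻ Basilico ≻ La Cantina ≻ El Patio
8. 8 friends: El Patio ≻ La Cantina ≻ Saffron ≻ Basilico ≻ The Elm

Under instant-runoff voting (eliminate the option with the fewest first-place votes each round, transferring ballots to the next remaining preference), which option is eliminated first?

The Elm

Round 1: Saffron 7, Basilico 16, El Patio 19, The Elm 2, La Cantina 5. Eliminate The Elm.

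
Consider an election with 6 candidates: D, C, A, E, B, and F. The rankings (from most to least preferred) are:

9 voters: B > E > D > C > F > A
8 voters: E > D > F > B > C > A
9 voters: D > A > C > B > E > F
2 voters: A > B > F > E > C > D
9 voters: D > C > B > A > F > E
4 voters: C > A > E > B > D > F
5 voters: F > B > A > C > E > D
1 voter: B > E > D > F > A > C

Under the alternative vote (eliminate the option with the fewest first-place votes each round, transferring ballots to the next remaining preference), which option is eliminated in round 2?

C

Round 1: D 18, C 4, A 2, E 8, B 10, F 5. Eliminate A.
Round 2: D 18, C 4, E 8, B 12, F 5. Eliminate C.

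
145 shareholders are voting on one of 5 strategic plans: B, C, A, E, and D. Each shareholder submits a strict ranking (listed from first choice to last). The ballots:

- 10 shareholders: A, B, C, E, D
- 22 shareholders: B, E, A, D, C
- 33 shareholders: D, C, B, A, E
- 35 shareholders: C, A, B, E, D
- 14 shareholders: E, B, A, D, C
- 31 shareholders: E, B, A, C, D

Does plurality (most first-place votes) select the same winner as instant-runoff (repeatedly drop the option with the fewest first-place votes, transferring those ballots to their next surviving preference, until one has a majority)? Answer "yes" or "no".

no

Plurality — first-place votes: B 22, C 35, A 10, E 45, D 33. Winner: E.
Instant-runoff — R1 B 22, C 35, A 10, E 45, D 33 (A out); R2 B 32, C 35, E 45, D 33 (B out); R3 C 45, E 67, D 33 (D out); R4 C 78, E 67 (C winner). Winner: C.
The two methods disagree.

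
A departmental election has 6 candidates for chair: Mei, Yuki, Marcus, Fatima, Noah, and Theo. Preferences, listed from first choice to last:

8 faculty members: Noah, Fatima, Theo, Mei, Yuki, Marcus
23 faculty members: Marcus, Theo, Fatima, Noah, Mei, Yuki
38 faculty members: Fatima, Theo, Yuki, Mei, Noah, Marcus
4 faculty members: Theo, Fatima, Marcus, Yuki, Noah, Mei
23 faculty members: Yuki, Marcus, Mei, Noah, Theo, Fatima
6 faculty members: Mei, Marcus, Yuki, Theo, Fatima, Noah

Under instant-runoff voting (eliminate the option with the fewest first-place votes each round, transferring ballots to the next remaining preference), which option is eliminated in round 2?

Mei

Round 1: Mei 6, Yuki 23, Marcus 23, Fatima 38, Noah 8, Theo 4. Eliminate Theo.
Round 2: Mei 6, Yuki 23, Marcus 23, Fatima 42, Noah 8. Eliminate Mei.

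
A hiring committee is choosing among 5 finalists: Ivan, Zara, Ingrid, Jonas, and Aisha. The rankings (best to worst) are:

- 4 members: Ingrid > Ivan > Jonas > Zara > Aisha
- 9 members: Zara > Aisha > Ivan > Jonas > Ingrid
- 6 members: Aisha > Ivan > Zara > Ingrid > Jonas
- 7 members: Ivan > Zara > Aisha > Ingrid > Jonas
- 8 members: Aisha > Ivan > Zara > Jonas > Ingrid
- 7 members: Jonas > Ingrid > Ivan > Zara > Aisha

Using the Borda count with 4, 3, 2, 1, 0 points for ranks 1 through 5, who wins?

Ivan: 4·3 + 9·2 + 6·3 + 7·4 + 8·3 + 7·2 = 114
Zara: 4·1 + 9·4 + 6·2 + 7·3 + 8·2 + 7·1 = 96
Ingrid: 4·4 + 9·0 + 6·1 + 7·1 + 8·0 + 7·3 = 50
Jonas: 4·2 + 9·1 + 6·0 + 7·0 + 8·1 + 7·4 = 53
Aisha: 4·0 + 9·3 + 6·4 + 7·2 + 8·4 + 7·0 = 97
Ivan has the highest Borda score (114).

Ivan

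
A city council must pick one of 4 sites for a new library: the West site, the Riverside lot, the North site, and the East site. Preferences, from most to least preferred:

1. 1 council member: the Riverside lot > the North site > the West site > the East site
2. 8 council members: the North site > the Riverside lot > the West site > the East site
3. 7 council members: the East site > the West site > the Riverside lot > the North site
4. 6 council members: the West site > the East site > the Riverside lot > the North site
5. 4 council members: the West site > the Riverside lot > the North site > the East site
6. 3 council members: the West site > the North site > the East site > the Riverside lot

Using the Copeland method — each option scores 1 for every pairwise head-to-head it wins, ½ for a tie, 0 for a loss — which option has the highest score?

the West site

the West site: beats the Riverside lot, the North site, and the East site → score 3.
the Riverside lot: beats the North site; loses to the West site and the East site → score 1.
the North site: beats the East site; loses to the West site and the Riverside lot → score 1.
the East site: beats the Riverside lot; loses to the West site and the North site → score 1.
the West site has the best pairwise record.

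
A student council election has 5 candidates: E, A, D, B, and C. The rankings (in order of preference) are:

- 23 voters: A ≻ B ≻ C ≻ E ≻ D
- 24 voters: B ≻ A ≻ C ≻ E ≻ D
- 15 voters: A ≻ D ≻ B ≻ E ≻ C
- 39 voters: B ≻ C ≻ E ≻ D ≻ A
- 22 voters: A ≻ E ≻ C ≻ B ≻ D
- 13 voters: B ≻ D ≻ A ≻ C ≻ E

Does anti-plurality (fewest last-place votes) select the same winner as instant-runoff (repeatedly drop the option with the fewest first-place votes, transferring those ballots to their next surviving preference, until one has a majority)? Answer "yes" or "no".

yes

Anti-plurality — last-place votes: E 13, A 39, D 69, B 0, C 15. Winner: B.
Instant-runoff — R1 E 0, A 60, D 0, B 76, C 0 (B winner). Winner: B.
The two methods agree.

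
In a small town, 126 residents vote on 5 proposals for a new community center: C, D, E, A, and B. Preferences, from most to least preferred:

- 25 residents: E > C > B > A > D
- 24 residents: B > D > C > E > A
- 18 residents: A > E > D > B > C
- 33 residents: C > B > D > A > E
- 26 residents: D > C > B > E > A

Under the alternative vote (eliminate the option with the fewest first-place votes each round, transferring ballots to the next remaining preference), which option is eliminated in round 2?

Round 1: C 33, D 26, E 25, A 18, B 24. Eliminate A.
Round 2: C 33, D 26, E 43, B 24. Eliminate B.

B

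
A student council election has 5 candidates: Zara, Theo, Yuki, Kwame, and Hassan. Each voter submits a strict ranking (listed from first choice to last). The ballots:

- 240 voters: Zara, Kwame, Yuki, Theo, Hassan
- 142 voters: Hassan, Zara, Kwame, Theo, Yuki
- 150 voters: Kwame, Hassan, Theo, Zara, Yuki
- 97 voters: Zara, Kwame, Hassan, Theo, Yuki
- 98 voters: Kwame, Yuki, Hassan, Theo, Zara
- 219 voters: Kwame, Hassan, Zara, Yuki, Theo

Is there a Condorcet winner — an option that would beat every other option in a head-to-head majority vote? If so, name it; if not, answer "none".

Checking pairwise contests:
Hassan beats Zara 609–337.
Zara beats Theo 698–248.
Zara beats Yuki 848–98.
Zara beats Kwame 479–467.
Kwame beats Hassan 804–142.
Every option loses at least one head-to-head, so there is no Condorcet winner.

none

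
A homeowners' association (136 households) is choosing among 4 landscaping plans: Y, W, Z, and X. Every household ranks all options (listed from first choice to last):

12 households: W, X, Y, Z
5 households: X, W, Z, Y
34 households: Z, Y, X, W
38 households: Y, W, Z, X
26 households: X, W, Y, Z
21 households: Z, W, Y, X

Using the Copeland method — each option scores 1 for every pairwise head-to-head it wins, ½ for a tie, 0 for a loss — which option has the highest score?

Y

Y: beats W, Z, and X → score 3.
W: beats Z and X; loses to Y → score 2.
Z: beats X; loses to Y and W → score 1.
X: loses to Y, W, and Z → score 0.
Y has the best pairwise record.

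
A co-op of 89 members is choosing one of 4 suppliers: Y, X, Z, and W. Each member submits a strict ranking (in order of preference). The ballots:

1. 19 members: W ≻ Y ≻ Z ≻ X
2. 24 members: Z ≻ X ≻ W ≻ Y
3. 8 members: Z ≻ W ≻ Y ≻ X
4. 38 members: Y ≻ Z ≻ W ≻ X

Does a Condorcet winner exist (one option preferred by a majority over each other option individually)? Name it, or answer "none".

Checking pairwise contests:
W beats Y 51–38.
Y beats X 65–24.
Y beats Z 57–32.
Z beats W 70–19.
Every option loses at least one head-to-head, so there is no Condorcet winner.

none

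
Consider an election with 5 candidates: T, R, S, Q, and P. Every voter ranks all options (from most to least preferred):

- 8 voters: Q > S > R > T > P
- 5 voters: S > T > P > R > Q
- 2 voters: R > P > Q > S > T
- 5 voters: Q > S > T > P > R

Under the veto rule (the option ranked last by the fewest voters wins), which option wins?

Last-place votes: T 2, R 5, S 0, Q 5, P 8.
S is ranked last by the fewest voters, so S wins.

S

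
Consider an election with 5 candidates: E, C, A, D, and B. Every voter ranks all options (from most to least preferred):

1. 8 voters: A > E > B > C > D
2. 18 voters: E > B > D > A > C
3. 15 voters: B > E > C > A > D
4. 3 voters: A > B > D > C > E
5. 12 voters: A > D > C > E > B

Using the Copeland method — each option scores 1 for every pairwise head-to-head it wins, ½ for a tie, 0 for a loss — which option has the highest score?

E: beats C, A, D, and B → score 4.
C: loses to E, A, D, and B → score 0.
A: beats C and D; loses to E and B → score 2.
D: beats C; loses to E, A, and B → score 1.
B: beats C, A, and D; loses to E → score 3.
E has the best pairwise record.

E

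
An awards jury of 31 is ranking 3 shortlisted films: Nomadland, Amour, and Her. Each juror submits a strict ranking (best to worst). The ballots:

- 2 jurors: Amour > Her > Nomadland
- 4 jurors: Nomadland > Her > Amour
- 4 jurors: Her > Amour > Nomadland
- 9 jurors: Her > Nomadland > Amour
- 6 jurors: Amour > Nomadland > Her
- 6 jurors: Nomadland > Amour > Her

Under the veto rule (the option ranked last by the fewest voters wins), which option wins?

Last-place votes: Nomadland 6, Amour 13, Her 12.
Nomadland is ranked last by the fewest voters, so Nomadland wins.

Nomadland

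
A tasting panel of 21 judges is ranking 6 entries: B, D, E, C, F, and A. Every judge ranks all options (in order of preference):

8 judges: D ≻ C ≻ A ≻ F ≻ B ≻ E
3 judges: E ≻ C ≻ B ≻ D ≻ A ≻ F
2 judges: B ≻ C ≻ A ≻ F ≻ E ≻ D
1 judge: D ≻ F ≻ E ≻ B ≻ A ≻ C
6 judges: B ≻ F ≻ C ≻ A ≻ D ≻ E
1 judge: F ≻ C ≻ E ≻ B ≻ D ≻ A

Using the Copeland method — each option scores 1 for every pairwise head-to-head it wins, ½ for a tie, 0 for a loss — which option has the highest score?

B: beats D, E, F, and A; loses to C → score 4.
D: beats E, F, and A; loses to B and C → score 3.
E: loses to B, D, C, F, and A → score 0.
C: beats B, D, E, F, and A → score 5.
F: beats E; loses to B, D, C, and A → score 1.
A: beats E and F; loses to B, D, and C → score 2.
C has the best pairwise record.

C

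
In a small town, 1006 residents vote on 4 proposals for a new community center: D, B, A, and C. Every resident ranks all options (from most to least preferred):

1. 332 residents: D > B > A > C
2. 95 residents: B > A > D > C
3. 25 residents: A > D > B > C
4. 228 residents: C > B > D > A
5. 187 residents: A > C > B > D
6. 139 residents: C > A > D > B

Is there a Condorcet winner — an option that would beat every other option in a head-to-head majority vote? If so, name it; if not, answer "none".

none

Checking pairwise contests:
B beats D 510–496.
C beats B 554–452.
D beats A 560–446.
A beats C 639–367.
Every option loses at least one head-to-head, so there is no Condorcet winner.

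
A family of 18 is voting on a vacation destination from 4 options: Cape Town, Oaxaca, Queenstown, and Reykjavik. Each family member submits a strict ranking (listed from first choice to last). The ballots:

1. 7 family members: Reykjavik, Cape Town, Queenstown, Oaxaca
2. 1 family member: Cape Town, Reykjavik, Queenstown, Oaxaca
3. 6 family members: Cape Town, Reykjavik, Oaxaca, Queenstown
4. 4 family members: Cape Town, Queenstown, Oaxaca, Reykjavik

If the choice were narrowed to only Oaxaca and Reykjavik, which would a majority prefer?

Reykjavik

Voters preferring Oaxaca to Reykjavik: 4; preferring Reykjavik to Oaxaca: 14.
Reykjavik wins the head-to-head.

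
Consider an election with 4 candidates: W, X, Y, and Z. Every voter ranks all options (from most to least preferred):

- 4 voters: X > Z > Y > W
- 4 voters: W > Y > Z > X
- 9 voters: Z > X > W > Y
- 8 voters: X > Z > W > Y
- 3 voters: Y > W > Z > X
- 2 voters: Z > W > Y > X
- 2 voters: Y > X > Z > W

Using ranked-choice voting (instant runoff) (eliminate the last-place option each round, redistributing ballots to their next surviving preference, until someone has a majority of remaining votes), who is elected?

Round 1: W 4, X 12, Y 5, Z 11. Eliminate W.
Round 2: X 12, Y 9, Z 11. Eliminate Y.
Round 3: X 14, Z 18. Z has a majority.

Z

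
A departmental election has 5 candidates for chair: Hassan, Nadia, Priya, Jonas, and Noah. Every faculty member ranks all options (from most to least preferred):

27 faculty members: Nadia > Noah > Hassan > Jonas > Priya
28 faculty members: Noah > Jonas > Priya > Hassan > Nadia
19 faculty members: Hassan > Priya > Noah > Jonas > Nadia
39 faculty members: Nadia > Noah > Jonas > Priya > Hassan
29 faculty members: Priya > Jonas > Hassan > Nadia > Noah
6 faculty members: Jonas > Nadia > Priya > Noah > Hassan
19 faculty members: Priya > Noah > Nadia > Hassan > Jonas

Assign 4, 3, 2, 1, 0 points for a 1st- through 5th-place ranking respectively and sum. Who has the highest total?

Noah

Hassan: 27·2 + 28·1 + 19·4 + 39·0 + 29·2 + 6·0 + 19·1 = 235
Nadia: 27·4 + 28·0 + 19·0 + 39·4 + 29·1 + 6·3 + 19·2 = 349
Priya: 27·0 + 28·2 + 19·3 + 39·1 + 29·4 + 6·2 + 19·4 = 356
Jonas: 27·1 + 28·3 + 19·1 + 39·2 + 29·3 + 6·4 + 19·0 = 319
Noah: 27·3 + 28·4 + 19·2 + 39·3 + 29·0 + 6·1 + 19·3 = 411
Noah has the highest Borda score (411).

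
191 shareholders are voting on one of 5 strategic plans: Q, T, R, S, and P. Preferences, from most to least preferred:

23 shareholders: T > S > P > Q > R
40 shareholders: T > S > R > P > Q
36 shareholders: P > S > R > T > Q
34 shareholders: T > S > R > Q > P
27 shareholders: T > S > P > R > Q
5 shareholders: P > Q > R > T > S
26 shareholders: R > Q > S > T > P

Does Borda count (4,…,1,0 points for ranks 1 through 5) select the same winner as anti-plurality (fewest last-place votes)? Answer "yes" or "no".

yes

Borda — scores: Q 150, T 563, R 361, S 532, P 304. Winner: T.
Anti-plurality — last-place votes: Q 103, T 0, R 23, S 5, P 60. Winner: T.
The two methods agree.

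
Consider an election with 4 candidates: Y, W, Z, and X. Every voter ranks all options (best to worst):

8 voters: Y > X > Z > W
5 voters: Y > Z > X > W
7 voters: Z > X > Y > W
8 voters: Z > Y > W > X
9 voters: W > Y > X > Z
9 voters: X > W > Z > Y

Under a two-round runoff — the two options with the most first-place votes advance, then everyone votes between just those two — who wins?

Round 1 first-place votes: Y 13, W 9, Z 15, X 9.
Z and Y advance.
Runoff: Z is preferred to Y by 24 voters; Y by 22.
Z wins the runoff.

Z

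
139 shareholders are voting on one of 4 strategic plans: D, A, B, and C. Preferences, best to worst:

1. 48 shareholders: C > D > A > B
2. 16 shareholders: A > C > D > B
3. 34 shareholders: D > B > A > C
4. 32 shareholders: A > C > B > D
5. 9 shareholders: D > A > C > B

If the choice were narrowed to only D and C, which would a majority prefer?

C

Voters preferring D to C: 43; preferring C to D: 96.
C wins the head-to-head.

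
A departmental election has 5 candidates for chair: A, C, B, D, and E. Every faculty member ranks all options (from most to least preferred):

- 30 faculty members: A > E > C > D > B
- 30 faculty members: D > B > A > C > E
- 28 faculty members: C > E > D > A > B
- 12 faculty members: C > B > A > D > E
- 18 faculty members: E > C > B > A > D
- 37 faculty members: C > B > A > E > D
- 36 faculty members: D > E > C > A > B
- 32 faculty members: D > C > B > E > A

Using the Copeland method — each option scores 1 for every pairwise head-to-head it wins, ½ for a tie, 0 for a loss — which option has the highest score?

A: loses to C, B, D, and E → score 0.
C: beats A, B, D, and E → score 4.
B: beats A; loses to C, D, and E → score 1.
D: beats A and B; loses to C and E → score 2.
E: beats A, B, and D; loses to C → score 3.
C has the best pairwise record.

C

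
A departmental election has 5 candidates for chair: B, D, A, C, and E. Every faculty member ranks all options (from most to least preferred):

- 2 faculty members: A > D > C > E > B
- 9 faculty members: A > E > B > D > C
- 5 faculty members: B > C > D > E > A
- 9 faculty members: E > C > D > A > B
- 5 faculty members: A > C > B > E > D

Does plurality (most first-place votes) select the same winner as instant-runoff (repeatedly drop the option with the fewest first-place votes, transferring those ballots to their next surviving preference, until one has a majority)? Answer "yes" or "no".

yes

Plurality — first-place votes: B 5, D 0, A 16, C 0, E 9. Winner: A.
Instant-runoff — R1 B 5, D 0, A 16, C 0, E 9 (A winner). Winner: A.
The two methods agree.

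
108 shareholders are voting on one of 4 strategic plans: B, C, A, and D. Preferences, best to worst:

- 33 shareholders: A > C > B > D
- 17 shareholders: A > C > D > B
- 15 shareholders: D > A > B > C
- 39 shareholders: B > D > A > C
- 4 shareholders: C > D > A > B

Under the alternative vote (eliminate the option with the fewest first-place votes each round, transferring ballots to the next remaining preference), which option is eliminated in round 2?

Round 1: B 39, C 4, A 50, D 15. Eliminate C.
Round 2: B 39, A 50, D 19. Eliminate D.

D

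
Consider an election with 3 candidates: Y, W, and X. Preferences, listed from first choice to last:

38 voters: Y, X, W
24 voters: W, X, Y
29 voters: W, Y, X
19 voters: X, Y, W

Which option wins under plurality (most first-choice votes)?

First-place votes: Y 38, W 53, X 19.
W has the most first-place votes.

W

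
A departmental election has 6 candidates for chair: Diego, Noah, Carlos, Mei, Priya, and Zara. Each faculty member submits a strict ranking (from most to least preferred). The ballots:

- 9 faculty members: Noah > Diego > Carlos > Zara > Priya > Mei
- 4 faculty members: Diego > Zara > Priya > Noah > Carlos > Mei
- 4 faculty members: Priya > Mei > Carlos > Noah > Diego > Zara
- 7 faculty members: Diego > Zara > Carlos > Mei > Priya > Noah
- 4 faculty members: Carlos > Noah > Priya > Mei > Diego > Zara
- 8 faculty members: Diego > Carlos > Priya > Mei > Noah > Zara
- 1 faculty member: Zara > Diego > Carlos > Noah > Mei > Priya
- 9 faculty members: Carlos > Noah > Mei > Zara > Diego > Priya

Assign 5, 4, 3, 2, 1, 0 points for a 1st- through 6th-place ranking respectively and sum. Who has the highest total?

Carlos

Diego: 9·4 + 4·5 + 4·1 + 7·5 + 4·1 + 8·5 + 1·4 + 9·1 = 152
Noah: 9·5 + 4·2 + 4·2 + 7·0 + 4·4 + 8·1 + 1·2 + 9·4 = 123
Carlos: 9·3 + 4·1 + 4·3 + 7·3 + 4·5 + 8·4 + 1·3 + 9·5 = 164
Mei: 9·0 + 4·0 + 4·4 + 7·2 + 4·2 + 8·2 + 1·1 + 9·3 = 82
Priya: 9·1 + 4·3 + 4·5 + 7·1 + 4·3 + 8·3 + 1·0 + 9·0 = 84
Zara: 9·2 + 4·4 + 4·0 + 7·4 + 4·0 + 8·0 + 1·5 + 9·2 = 85
Carlos has the highest Borda score (164).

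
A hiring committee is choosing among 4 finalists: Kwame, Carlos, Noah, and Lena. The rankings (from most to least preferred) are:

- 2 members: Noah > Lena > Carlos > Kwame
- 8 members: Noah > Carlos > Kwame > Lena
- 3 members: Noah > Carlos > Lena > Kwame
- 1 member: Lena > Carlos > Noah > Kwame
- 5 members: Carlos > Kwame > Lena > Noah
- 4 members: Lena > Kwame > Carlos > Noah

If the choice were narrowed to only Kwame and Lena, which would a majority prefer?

Kwame

Voters preferring Kwame to Lena: 13; preferring Lena to Kwame: 10.
Kwame wins the head-to-head.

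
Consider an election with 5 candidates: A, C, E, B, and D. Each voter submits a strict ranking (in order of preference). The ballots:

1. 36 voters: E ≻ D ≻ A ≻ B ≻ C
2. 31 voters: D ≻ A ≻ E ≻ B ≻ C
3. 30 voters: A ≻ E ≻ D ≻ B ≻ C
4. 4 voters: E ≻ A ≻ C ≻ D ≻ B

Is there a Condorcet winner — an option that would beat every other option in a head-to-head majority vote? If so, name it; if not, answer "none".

Checking pairwise contests:
D beats A 67–34.
A beats C 101–0.
A beats E 61–40.
A beats B 101–0.
E beats D 70–31.
Every option loses at least one head-to-head, so there is no Condorcet winner.

none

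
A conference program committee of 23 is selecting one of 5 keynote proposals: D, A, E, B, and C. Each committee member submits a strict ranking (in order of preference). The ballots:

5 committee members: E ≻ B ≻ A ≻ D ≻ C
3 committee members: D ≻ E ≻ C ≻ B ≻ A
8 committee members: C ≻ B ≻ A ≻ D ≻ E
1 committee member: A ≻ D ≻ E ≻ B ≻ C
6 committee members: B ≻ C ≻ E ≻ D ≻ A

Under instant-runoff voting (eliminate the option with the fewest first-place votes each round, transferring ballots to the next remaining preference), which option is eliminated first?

A

Round 1: D 3, A 1, E 5, B 6, C 8. Eliminate A.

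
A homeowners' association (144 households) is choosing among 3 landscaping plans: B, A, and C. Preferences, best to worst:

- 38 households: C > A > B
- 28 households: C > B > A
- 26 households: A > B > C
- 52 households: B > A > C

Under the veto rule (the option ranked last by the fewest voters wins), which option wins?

Last-place votes: B 38, A 28, C 78.
A is ranked last by the fewest voters, so A wins.

A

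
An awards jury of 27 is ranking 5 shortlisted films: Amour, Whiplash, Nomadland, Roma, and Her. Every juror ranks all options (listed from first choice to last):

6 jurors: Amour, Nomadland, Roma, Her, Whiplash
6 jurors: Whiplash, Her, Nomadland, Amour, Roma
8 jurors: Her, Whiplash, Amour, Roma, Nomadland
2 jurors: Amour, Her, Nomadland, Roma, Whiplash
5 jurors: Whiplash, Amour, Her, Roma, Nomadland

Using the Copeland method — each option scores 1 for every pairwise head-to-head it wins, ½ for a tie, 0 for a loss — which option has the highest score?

Her

Amour: beats Nomadland and Roma; loses to Whiplash and Her → score 2.
Whiplash: beats Amour, Nomadland, and Roma; loses to Her → score 3.
Nomadland: beats Roma; loses to Amour, Whiplash, and Her → score 1.
Roma: loses to Amour, Whiplash, Nomadland, and Her → score 0.
Her: beats Amour, Whiplash, Nomadland, and Roma → score 4.
Her has the best pairwise record.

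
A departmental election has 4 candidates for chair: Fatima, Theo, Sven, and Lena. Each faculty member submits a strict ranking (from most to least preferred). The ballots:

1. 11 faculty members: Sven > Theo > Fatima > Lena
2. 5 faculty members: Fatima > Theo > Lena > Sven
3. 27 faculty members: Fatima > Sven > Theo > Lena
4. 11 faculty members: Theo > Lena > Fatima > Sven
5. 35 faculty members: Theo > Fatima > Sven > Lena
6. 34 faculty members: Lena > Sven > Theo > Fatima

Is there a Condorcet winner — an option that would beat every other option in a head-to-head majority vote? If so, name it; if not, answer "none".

Checking pairwise contests:
Theo beats Fatima 91–32.
Sven beats Theo 72–51.
Fatima beats Sven 78–45.
Fatima beats Lena 78–45.
Every option loses at least one head-to-head, so there is no Condorcet winner.

none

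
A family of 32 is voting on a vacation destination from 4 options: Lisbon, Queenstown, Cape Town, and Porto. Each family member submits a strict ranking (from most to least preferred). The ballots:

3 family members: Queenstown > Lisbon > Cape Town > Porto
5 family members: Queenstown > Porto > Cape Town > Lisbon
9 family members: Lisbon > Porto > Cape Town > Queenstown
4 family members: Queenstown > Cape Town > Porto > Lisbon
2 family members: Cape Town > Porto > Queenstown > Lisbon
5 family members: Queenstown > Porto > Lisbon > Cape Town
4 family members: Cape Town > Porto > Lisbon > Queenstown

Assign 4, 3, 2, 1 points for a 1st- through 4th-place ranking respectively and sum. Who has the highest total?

Porto

Lisbon: 3·3 + 5·1 + 9·4 + 4·1 + 2·1 + 5·2 + 4·2 = 74
Queenstown: 3·4 + 5·4 + 9·1 + 4·4 + 2·2 + 5·4 + 4·1 = 85
Cape Town: 3·2 + 5·2 + 9·2 + 4·3 + 2·4 + 5·1 + 4·4 = 75
Porto: 3·1 + 5·3 + 9·3 + 4·2 + 2·3 + 5·3 + 4·3 = 86
Porto has the highest Borda score (86).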